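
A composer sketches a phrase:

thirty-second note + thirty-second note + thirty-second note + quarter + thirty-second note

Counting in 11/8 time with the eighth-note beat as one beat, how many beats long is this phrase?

One eighth-note beat = 4 thirty-second notes.
Express everything in thirty-second notes: thirty-second note = 1; thirty-second note = 1; thirty-second note = 1; quarter = 8; thirty-second note = 1.
Altogether 1 + 1 + 1 + 8 + 1 = 12.
12 ÷ 4 = 3 beats.

3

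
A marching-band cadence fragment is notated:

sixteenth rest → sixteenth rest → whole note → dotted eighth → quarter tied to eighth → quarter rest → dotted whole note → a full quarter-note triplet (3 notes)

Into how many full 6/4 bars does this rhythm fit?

2

One bar of 6/4 = 24 sixteenth notes.
In sixteenth notes: sixteenth rest = 1; sixteenth rest = 1; whole note = 16; dotted eighth = 3; quarter tied to eighth (quarter + eighth) = 6; quarter rest = 4; dotted whole note = 24; a full quarter-note triplet (3 notes) (three triplet quarters span one half) = 8.
Adding: 1 + 1 + 16 + 3 + 6 + 4 + 24 + 8 = 63.
63 ÷ 24 = 2 complete bars with 15 left over.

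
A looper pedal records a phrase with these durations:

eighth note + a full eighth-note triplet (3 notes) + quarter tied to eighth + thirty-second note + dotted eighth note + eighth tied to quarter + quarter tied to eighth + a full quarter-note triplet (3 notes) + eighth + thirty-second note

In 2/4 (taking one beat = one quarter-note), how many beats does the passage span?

9.5

One quarter-note beat = 8 thirty-second notes.
Working in thirty-second notes: eighth note = 4; a full eighth-note triplet (3 notes) (three triplet eighths span one quarter) = 8; quarter tied to eighth (quarter + eighth) = 12; thirty-second note = 1; dotted eighth note = 6; eighth tied to quarter (eighth + quarter) = 12; quarter tied to eighth (quarter + eighth) = 12; a full quarter-note triplet (3 notes) (three triplet quarters span one half) = 16; eighth = 4; thirty-second note = 1.
Altogether 4 + 8 + 12 + 1 + 6 + 12 + 12 + 16 + 4 + 1 = 76.
76 ÷ 8 = 9.5 beats.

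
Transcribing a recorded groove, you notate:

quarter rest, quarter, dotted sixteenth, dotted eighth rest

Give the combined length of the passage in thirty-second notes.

25

Convert each value to thirty-second notes: quarter rest = 8; quarter = 8; dotted sixteenth = 3; dotted eighth rest = 6.
Adding: 8 + 8 + 3 + 6 = 25 thirty-second notes.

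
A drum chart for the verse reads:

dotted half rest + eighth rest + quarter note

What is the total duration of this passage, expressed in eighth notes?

9

In eighth notes: dotted half rest = 6; eighth rest = 1; quarter note = 2.
Altogether 6 + 1 + 2 = 9 eighth notes.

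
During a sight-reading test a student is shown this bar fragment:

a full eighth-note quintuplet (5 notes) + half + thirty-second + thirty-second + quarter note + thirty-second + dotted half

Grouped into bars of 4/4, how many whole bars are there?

2

One bar of 4/4 = 32 thirty-second notes.
Working in thirty-second notes: a full eighth-note quintuplet (5 notes) (five quintuplet eighths span one half) = 16; half = 16; thirty-second = 1; thirty-second = 1; quarter note = 8; thirty-second = 1; dotted half = 24.
Sum: 16 + 16 + 1 + 1 + 8 + 1 + 24 = 67.
67 ÷ 32 = 2 complete bars with 3 left over.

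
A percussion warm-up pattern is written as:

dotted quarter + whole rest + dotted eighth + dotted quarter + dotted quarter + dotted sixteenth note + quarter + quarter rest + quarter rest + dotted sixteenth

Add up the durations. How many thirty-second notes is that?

104

In thirty-second notes: dotted quarter = 12; whole rest = 32; dotted eighth = 6; dotted quarter = 12; dotted quarter = 12; dotted sixteenth note = 3; quarter = 8; quarter rest = 8; quarter rest = 8; dotted sixteenth = 3.
Total: 12 + 32 + 6 + 12 + 12 + 3 + 8 + 8 + 8 + 3 = 104 thirty-second notes.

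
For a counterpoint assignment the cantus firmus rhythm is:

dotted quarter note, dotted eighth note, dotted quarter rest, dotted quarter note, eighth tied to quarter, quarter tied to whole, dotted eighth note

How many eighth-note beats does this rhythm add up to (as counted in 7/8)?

25

One eighth-note beat = 2 sixteenth notes.
Each duration in sixteenth notes: dotted quarter note = 6; dotted eighth note = 3; dotted quarter rest = 6; dotted quarter note = 6; eighth tied to quarter (eighth + quarter) = 6; quarter tied to whole (quarter + whole) = 20; dotted eighth note = 3.
Adding: 6 + 3 + 6 + 6 + 6 + 20 + 3 = 50.
50 ÷ 2 = 25 beats.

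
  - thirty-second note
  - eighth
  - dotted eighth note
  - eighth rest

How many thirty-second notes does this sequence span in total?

15

Each duration in thirty-second notes: thirty-second note = 1; eighth = 4; dotted eighth note = 6; eighth rest = 4.
Sum: 1 + 4 + 6 + 4 = 15 thirty-second notes.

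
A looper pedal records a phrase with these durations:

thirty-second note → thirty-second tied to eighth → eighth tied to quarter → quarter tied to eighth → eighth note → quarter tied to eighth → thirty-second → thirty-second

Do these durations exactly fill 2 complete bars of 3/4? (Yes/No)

Yes

One bar of 3/4 = 24 thirty-second notes, so 2 bars = 48.
Convert each value to thirty-second notes: thirty-second note = 1; thirty-second tied to eighth (thirty-second + eighth) = 5; eighth tied to quarter (eighth + quarter) = 12; quarter tied to eighth (quarter + eighth) = 12; eighth note = 4; quarter tied to eighth (quarter + eighth) = 12; thirty-second = 1; thirty-second = 1.
Adding: 1 + 5 + 12 + 12 + 4 + 12 + 1 + 1 = 48.
48 equals 48, so the answer is Yes.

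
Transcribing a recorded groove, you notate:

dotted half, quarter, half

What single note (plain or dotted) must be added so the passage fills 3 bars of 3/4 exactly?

3 bars of 3/4 = 9 quarter notes.
Working in quarter notes: dotted half = 3; quarter = 1; half = 2.
Altogether 3 + 1 + 2 = 6.
Remaining: 9 − 6 = 3 quarter notes, which is a dotted half note.

dotted half note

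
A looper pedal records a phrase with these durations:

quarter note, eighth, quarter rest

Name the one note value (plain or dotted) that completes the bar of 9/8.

half note

The bar of 9/8 = 9 eighth notes.
Express everything in eighth notes: quarter note = 2; eighth = 1; quarter rest = 2.
Altogether 2 + 1 + 2 = 5.
Remaining: 9 − 5 = 4 eighth notes, which is a half note.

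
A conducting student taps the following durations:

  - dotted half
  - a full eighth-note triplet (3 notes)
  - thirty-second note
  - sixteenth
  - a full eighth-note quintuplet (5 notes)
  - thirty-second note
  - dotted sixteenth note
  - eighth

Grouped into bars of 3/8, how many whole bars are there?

One bar of 3/8 = 12 thirty-second notes.
Express everything in thirty-second notes: dotted half = 24; a full eighth-note triplet (3 notes) (three triplet eighths span one quarter) = 8; thirty-second note = 1; sixteenth = 2; a full eighth-note quintuplet (5 notes) (five quintuplet eighths span one half) = 16; thirty-second note = 1; dotted sixteenth note = 3; eighth = 4.
Adding: 24 + 8 + 1 + 2 + 16 + 1 + 3 + 4 = 59.
59 ÷ 12 = 4 complete bars with 11 left over.

4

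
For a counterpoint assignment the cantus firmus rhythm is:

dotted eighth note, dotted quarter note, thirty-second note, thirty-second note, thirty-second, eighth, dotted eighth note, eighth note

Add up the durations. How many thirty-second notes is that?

Working in thirty-second notes: dotted eighth note = 6; dotted quarter note = 12; thirty-second note = 1; thirty-second note = 1; thirty-second = 1; eighth = 4; dotted eighth note = 6; eighth note = 4.
Altogether 6 + 12 + 1 + 1 + 1 + 4 + 6 + 4 = 35 thirty-second notes.

35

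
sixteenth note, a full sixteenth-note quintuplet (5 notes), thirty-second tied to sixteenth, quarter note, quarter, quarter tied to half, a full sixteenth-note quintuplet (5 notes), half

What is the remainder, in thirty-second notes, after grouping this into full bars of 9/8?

5

One bar of 9/8 = 36 thirty-second notes.
Each duration in thirty-second notes: sixteenth note = 2; a full sixteenth-note quintuplet (5 notes) (five quintuplet sixteenths span one quarter) = 8; thirty-second tied to sixteenth (thirty-second + sixteenth) = 3; quarter note = 8; quarter = 8; quarter tied to half (quarter + half) = 24; a full sixteenth-note quintuplet (5 notes) (five quintuplet sixteenths span one quarter) = 8; half = 16.
Total: 2 + 8 + 3 + 8 + 8 + 24 + 8 + 16 = 77.
77 ÷ 36 = 2 complete bars with 5 thirty-second notes remaining.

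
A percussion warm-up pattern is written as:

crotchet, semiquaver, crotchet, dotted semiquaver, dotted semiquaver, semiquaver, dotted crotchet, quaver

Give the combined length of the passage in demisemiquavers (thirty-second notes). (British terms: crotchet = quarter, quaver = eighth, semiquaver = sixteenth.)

Each duration in thirty-second notes: crotchet = 8; semiquaver = 2; crotchet = 8; dotted semiquaver = 3; dotted semiquaver = 3; semiquaver = 2; dotted crotchet = 12; quaver = 4.
Total: 8 + 2 + 8 + 3 + 3 + 2 + 12 + 4 = 42 thirty-second notes.

42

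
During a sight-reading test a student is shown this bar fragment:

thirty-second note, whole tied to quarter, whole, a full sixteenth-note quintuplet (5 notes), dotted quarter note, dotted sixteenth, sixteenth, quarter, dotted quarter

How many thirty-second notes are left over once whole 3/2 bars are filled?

One bar of 3/2 = 48 thirty-second notes.
In thirty-second notes: thirty-second note = 1; whole tied to quarter (whole + quarter) = 40; whole = 32; a full sixteenth-note quintuplet (5 notes) (five quintuplet sixteenths span one quarter) = 8; dotted quarter note = 12; dotted sixteenth = 3; sixteenth = 2; quarter = 8; dotted quarter = 12.
Total: 1 + 40 + 32 + 8 + 12 + 3 + 2 + 8 + 12 = 118.
118 ÷ 48 = 2 complete bars with 22 thirty-second notes remaining.

22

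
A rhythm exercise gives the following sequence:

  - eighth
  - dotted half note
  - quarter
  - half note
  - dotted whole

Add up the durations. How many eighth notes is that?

Express everything in eighth notes: eighth = 1; dotted half note = 6; quarter = 2; half note = 4; dotted whole = 12.
Total: 1 + 6 + 2 + 4 + 12 = 25 eighth notes.

25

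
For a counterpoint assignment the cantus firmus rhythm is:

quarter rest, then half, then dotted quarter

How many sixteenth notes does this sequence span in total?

18

Express everything in sixteenth notes: quarter rest = 4; half = 8; dotted quarter = 6.
Altogether 4 + 8 + 6 = 18 sixteenth notes.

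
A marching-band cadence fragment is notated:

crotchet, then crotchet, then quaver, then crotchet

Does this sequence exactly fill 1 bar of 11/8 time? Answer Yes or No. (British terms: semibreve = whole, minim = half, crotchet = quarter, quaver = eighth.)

No

One bar of 11/8 = 11 eighth notes.
Express everything in eighth notes: crotchet = 2; crotchet = 2; quaver = 1; crotchet = 2.
Adding: 2 + 2 + 1 + 2 = 7.
7 falls short of 11, so the answer is No.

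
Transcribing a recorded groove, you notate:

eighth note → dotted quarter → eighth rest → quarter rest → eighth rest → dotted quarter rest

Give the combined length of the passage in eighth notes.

11

Working in eighth notes: eighth note = 1; dotted quarter = 3; eighth rest = 1; quarter rest = 2; eighth rest = 1; dotted quarter rest = 3.
Sum: 1 + 3 + 1 + 2 + 1 + 3 = 11 eighth notes.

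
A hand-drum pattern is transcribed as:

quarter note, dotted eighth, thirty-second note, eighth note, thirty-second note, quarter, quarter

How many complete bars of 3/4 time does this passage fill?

1

One bar of 3/4 = 24 thirty-second notes.
In thirty-second notes: quarter note = 8; dotted eighth = 6; thirty-second note = 1; eighth note = 4; thirty-second note = 1; quarter = 8; quarter = 8.
Altogether 8 + 6 + 1 + 4 + 1 + 8 + 8 = 36.
36 ÷ 24 = 1 complete bar with 12 left over.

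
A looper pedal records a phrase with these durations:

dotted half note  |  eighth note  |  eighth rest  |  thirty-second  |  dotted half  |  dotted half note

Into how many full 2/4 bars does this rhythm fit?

One bar of 2/4 = 16 thirty-second notes.
Express everything in thirty-second notes: dotted half note = 24; eighth note = 4; eighth rest = 4; thirty-second = 1; dotted half = 24; dotted half note = 24.
Altogether 24 + 4 + 4 + 1 + 24 + 24 = 81.
81 ÷ 16 = 5 complete bars with 1 left over.

5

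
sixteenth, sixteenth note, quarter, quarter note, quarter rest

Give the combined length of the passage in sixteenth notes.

14

Express everything in sixteenth notes: sixteenth = 1; sixteenth note = 1; quarter = 4; quarter note = 4; quarter rest = 4.
Altogether 1 + 1 + 4 + 4 + 4 = 14 sixteenth notes.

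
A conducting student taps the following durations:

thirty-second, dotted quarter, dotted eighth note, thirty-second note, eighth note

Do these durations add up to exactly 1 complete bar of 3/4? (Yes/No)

Yes

One bar of 3/4 = 24 thirty-second notes.
Convert each value to thirty-second notes: thirty-second = 1; dotted quarter = 12; dotted eighth note = 6; thirty-second note = 1; eighth note = 4.
Altogether 1 + 12 + 6 + 1 + 4 = 24.
24 equals 24, so the answer is Yes.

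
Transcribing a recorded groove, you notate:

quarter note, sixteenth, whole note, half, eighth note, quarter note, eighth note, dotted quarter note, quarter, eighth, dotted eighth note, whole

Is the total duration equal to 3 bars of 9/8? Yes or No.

No

One bar of 9/8 = 18 sixteenth notes, so 3 bars = 54.
In sixteenth notes: quarter note = 4; sixteenth = 1; whole note = 16; half = 8; eighth note = 2; quarter note = 4; eighth note = 2; dotted quarter note = 6; quarter = 4; eighth = 2; dotted eighth note = 3; whole = 16.
Adding: 4 + 1 + 16 + 8 + 2 + 4 + 2 + 6 + 4 + 2 + 3 + 16 = 68.
68 exceeds 54, so the answer is No.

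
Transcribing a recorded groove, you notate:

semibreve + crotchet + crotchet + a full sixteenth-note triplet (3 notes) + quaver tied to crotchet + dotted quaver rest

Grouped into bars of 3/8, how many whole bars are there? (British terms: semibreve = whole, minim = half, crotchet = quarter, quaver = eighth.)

5

One bar of 3/8 = 6 sixteenth notes.
Convert each value to sixteenth notes: semibreve = 16; crotchet = 4; crotchet = 4; a full sixteenth-note triplet (3 notes) (three triplet sixteenths span one eighth) = 2; quaver tied to crotchet (quaver + crotchet) = 6; dotted quaver rest = 3.
Sum: 16 + 4 + 4 + 2 + 6 + 3 = 35.
35 ÷ 6 = 5 complete bars with 5 left over.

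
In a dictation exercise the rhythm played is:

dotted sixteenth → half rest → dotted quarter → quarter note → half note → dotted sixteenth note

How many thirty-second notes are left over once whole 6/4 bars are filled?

10

One bar of 6/4 = 48 thirty-second notes.
Working in thirty-second notes: dotted sixteenth = 3; half rest = 16; dotted quarter = 12; quarter note = 8; half note = 16; dotted sixteenth note = 3.
Adding: 3 + 16 + 12 + 8 + 16 + 3 = 58.
58 ÷ 48 = 1 complete bar with 10 thirty-second notes remaining.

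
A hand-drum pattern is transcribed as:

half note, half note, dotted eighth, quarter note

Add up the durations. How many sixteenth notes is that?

23

Convert each value to sixteenth notes: half note = 8; half note = 8; dotted eighth = 3; quarter note = 4.
Sum: 8 + 8 + 3 + 4 = 23 sixteenth notes.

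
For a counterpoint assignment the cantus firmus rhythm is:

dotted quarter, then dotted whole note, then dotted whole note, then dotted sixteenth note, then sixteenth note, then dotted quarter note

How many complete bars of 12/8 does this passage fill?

2

One bar of 12/8 = 48 thirty-second notes.
Convert each value to thirty-second notes: dotted quarter = 12; dotted whole note = 48; dotted whole note = 48; dotted sixteenth note = 3; sixteenth note = 2; dotted quarter note = 12.
Altogether 12 + 48 + 48 + 3 + 2 + 12 = 125.
125 ÷ 48 = 2 complete bars with 29 left over.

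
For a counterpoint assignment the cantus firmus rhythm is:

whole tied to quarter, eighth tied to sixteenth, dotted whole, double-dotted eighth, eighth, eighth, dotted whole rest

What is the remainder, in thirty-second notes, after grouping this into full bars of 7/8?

17

One bar of 7/8 = 28 thirty-second notes.
Working in thirty-second notes: whole tied to quarter (whole + quarter) = 40; eighth tied to sixteenth (eighth + sixteenth) = 6; dotted whole = 48; double-dotted eighth = 7; eighth = 4; eighth = 4; dotted whole rest = 48.
Sum: 40 + 6 + 48 + 7 + 4 + 4 + 48 = 157.
157 ÷ 28 = 5 complete bars with 17 thirty-second notes remaining.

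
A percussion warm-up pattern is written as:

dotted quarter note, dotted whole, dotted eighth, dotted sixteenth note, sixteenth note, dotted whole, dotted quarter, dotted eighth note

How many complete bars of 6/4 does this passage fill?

2

One bar of 6/4 = 48 thirty-second notes.
In thirty-second notes: dotted quarter note = 12; dotted whole = 48; dotted eighth = 6; dotted sixteenth note = 3; sixteenth note = 2; dotted whole = 48; dotted quarter = 12; dotted eighth note = 6.
Sum: 12 + 48 + 6 + 3 + 2 + 48 + 12 + 6 = 137.
137 ÷ 48 = 2 complete bars with 41 left over.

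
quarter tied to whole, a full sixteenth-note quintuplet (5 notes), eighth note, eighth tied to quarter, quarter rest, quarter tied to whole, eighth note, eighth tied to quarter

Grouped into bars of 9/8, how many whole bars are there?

3

One bar of 9/8 = 9 eighth notes.
Convert each value to eighth notes: quarter tied to whole (quarter + whole) = 10; a full sixteenth-note quintuplet (5 notes) (five quintuplet sixteenths span one quarter) = 2; eighth note = 1; eighth tied to quarter (eighth + quarter) = 3; quarter rest = 2; quarter tied to whole (quarter + whole) = 10; eighth note = 1; eighth tied to quarter (eighth + quarter) = 3.
Sum: 10 + 2 + 1 + 3 + 2 + 10 + 1 + 3 = 32.
32 ÷ 9 = 3 complete bars with 5 left over.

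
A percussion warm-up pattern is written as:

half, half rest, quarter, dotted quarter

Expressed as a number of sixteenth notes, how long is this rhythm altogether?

Convert each value to sixteenth notes: half = 8; half rest = 8; quarter = 4; dotted quarter = 6.
Sum: 8 + 8 + 4 + 6 = 26 sixteenth notes.

26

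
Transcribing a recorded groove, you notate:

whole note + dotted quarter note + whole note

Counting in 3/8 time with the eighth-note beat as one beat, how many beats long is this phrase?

19

One eighth-note beat = 2 sixteenth notes.
Each duration in sixteenth notes: whole note = 16; dotted quarter note = 6; whole note = 16.
Altogether 16 + 6 + 16 = 38.
38 ÷ 2 = 19 beats.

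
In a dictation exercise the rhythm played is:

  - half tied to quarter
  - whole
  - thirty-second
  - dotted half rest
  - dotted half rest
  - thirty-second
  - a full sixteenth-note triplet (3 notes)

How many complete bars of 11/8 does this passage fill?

2

One bar of 11/8 = 44 thirty-second notes.
Express everything in thirty-second notes: half tied to quarter (half + quarter) = 24; whole = 32; thirty-second = 1; dotted half rest = 24; dotted half rest = 24; thirty-second = 1; a full sixteenth-note triplet (3 notes) (three triplet sixteenths span one eighth) = 4.
Adding: 24 + 32 + 1 + 24 + 24 + 1 + 4 = 110.
110 ÷ 44 = 2 complete bars with 22 left over.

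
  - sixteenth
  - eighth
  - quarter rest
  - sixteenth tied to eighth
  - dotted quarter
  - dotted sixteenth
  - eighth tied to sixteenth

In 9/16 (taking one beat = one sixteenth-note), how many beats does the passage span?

One sixteenth-note beat = 2 thirty-second notes.
Each duration in thirty-second notes: sixteenth = 2; eighth = 4; quarter rest = 8; sixteenth tied to eighth (sixteenth + eighth) = 6; dotted quarter = 12; dotted sixteenth = 3; eighth tied to sixteenth (eighth + sixteenth) = 6.
Sum: 2 + 4 + 8 + 6 + 12 + 3 + 6 = 41.
41 ÷ 2 = 20.5 beats.

20.5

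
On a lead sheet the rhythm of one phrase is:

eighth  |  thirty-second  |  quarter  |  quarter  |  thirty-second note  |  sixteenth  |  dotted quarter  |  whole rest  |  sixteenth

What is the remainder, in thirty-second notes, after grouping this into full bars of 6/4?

One bar of 6/4 = 48 thirty-second notes.
Convert each value to thirty-second notes: eighth = 4; thirty-second = 1; quarter = 8; quarter = 8; thirty-second note = 1; sixteenth = 2; dotted quarter = 12; whole rest = 32; sixteenth = 2.
Adding: 4 + 1 + 8 + 8 + 1 + 2 + 12 + 32 + 2 = 70.
70 ÷ 48 = 1 complete bar with 22 thirty-second notes remaining.

22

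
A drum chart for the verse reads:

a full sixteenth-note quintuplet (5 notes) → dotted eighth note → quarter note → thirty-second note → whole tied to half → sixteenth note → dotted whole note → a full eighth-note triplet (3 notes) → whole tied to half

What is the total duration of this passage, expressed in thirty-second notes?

177

Convert each value to thirty-second notes: a full sixteenth-note quintuplet (5 notes) (five quintuplet sixteenths span one quarter) = 8; dotted eighth note = 6; quarter note = 8; thirty-second note = 1; whole tied to half (whole + half) = 48; sixteenth note = 2; dotted whole note = 48; a full eighth-note triplet (3 notes) (three triplet eighths span one quarter) = 8; whole tied to half (whole + half) = 48.
Sum: 8 + 6 + 8 + 1 + 48 + 2 + 48 + 8 + 48 = 177 thirty-second notes.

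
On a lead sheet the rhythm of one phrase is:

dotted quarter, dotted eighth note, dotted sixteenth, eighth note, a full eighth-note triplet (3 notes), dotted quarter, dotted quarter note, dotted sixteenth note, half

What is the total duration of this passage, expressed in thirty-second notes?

In thirty-second notes: dotted quarter = 12; dotted eighth note = 6; dotted sixteenth = 3; eighth note = 4; a full eighth-note triplet (3 notes) (three triplet eighths span one quarter) = 8; dotted quarter = 12; dotted quarter note = 12; dotted sixteenth note = 3; half = 16.
Sum: 12 + 6 + 3 + 4 + 8 + 12 + 12 + 3 + 16 = 76 thirty-second notes.

76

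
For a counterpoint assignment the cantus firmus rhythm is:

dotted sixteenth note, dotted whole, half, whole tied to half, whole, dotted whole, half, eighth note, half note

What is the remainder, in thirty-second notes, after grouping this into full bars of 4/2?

39

One bar of 4/2 = 64 thirty-second notes.
Convert each value to thirty-second notes: dotted sixteenth note = 3; dotted whole = 48; half = 16; whole tied to half (whole + half) = 48; whole = 32; dotted whole = 48; half = 16; eighth note = 4; half note = 16.
Sum: 3 + 48 + 16 + 48 + 32 + 48 + 16 + 4 + 16 = 231.
231 ÷ 64 = 3 complete bars with 39 thirty-second notes remaining.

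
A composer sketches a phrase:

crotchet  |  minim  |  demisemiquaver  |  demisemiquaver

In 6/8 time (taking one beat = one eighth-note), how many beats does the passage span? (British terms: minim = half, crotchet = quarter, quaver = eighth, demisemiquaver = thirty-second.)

6.5

One eighth-note beat = 4 thirty-second notes.
In thirty-second notes: crotchet = 8; minim = 16; demisemiquaver = 1; demisemiquaver = 1.
Altogether 8 + 16 + 1 + 1 = 26.
26 ÷ 4 = 6.5 beats.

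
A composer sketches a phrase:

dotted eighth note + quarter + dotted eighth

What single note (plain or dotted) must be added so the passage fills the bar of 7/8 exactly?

quarter note

The bar of 7/8 = 14 sixteenth notes.
Convert each value to sixteenth notes: dotted eighth note = 3; quarter = 4; dotted eighth = 3.
Altogether 3 + 4 + 3 = 10.
Remaining: 14 − 10 = 4 sixteenth notes, which is a quarter note.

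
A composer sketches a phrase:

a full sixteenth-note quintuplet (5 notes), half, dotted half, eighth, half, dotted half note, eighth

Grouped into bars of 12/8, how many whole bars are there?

One bar of 12/8 = 12 eighth notes.
Each duration in eighth notes: a full sixteenth-note quintuplet (5 notes) (five quintuplet sixteenths span one quarter) = 2; half = 4; dotted half = 6; eighth = 1; half = 4; dotted half note = 6; eighth = 1.
Adding: 2 + 4 + 6 + 1 + 4 + 6 + 1 = 24.
24 ÷ 12 = 2 complete bars with 0 left over.

2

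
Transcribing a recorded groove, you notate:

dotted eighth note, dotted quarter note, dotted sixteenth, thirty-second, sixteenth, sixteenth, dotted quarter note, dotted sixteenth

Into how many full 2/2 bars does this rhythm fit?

One bar of 2/2 = 32 thirty-second notes.
Convert each value to thirty-second notes: dotted eighth note = 6; dotted quarter note = 12; dotted sixteenth = 3; thirty-second = 1; sixteenth = 2; sixteenth = 2; dotted quarter note = 12; dotted sixteenth = 3.
Adding: 6 + 12 + 3 + 1 + 2 + 2 + 12 + 3 = 41.
41 ÷ 32 = 1 complete bar with 9 left over.

1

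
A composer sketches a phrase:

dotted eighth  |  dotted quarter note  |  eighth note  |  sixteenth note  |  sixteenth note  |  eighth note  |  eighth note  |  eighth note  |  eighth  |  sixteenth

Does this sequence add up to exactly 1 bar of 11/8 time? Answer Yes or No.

Yes

One bar of 11/8 = 22 sixteenth notes.
In sixteenth notes: dotted eighth = 3; dotted quarter note = 6; eighth note = 2; sixteenth note = 1; sixteenth note = 1; eighth note = 2; eighth note = 2; eighth note = 2; eighth = 2; sixteenth = 1.
Total: 3 + 6 + 2 + 1 + 1 + 2 + 2 + 2 + 2 + 1 = 22.
22 equals 22, so the answer is Yes.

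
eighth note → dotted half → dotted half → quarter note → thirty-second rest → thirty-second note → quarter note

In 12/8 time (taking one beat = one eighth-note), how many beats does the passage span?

One eighth-note beat = 4 thirty-second notes.
Convert each value to thirty-second notes: eighth note = 4; dotted half = 24; dotted half = 24; quarter note = 8; thirty-second rest = 1; thirty-second note = 1; quarter note = 8.
Adding: 4 + 24 + 24 + 8 + 1 + 1 + 8 = 70.
70 ÷ 4 = 17.5 beats.

17.5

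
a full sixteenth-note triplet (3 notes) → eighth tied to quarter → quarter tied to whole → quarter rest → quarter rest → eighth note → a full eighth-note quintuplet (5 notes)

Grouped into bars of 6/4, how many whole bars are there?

1

One bar of 6/4 = 12 eighth notes.
Working in eighth notes: a full sixteenth-note triplet (3 notes) (three triplet sixteenths span one eighth) = 1; eighth tied to quarter (eighth + quarter) = 3; quarter tied to whole (quarter + whole) = 10; quarter rest = 2; quarter rest = 2; eighth note = 1; a full eighth-note quintuplet (5 notes) (five quintuplet eighths span one half) = 4.
Total: 1 + 3 + 10 + 2 + 2 + 1 + 4 = 23.
23 ÷ 12 = 1 complete bar with 11 left over.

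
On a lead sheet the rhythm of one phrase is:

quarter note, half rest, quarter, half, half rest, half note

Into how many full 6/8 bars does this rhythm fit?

One bar of 6/8 = 3 quarter notes.
Convert each value to quarter notes: quarter note = 1; half rest = 2; quarter = 1; half = 2; half rest = 2; half note = 2.
Adding: 1 + 2 + 1 + 2 + 2 + 2 = 10.
10 ÷ 3 = 3 complete bars with 1 left over.

3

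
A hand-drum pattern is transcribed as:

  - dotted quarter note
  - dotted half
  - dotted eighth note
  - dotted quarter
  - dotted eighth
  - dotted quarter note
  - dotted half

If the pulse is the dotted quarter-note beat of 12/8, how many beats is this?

One dotted quarter-note beat = 6 sixteenth notes.
Convert each value to sixteenth notes: dotted quarter note = 6; dotted half = 12; dotted eighth note = 3; dotted quarter = 6; dotted eighth = 3; dotted quarter note = 6; dotted half = 12.
Altogether 6 + 12 + 3 + 6 + 3 + 6 + 12 = 48.
48 ÷ 6 = 8 beats.

8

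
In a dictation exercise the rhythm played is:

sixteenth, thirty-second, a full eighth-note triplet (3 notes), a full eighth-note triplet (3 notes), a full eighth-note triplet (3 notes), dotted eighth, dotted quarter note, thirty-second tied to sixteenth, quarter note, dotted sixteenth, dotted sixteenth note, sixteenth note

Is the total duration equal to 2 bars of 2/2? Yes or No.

Yes

One bar of 2/2 = 32 thirty-second notes, so 2 bars = 64.
Working in thirty-second notes: sixteenth = 2; thirty-second = 1; a full eighth-note triplet (3 notes) (three triplet eighths span one quarter) = 8; a full eighth-note triplet (3 notes) (three triplet eighths span one quarter) = 8; a full eighth-note triplet (3 notes) (three triplet eighths span one quarter) = 8; dotted eighth = 6; dotted quarter note = 12; thirty-second tied to sixteenth (thirty-second + sixteenth) = 3; quarter note = 8; dotted sixteenth = 3; dotted sixteenth note = 3; sixteenth note = 2.
Total: 2 + 1 + 8 + 8 + 8 + 6 + 12 + 3 + 8 + 3 + 3 + 2 = 64.
64 equals 64, so the answer is Yes.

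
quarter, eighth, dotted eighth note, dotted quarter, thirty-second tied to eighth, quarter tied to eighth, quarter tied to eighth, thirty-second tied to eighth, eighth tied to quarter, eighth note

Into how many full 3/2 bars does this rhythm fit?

One bar of 3/2 = 48 thirty-second notes.
Express everything in thirty-second notes: quarter = 8; eighth = 4; dotted eighth note = 6; dotted quarter = 12; thirty-second tied to eighth (thirty-second + eighth) = 5; quarter tied to eighth (quarter + eighth) = 12; quarter tied to eighth (quarter + eighth) = 12; thirty-second tied to eighth (thirty-second + eighth) = 5; eighth tied to quarter (eighth + quarter) = 12; eighth note = 4.
Altogether 8 + 4 + 6 + 12 + 5 + 12 + 12 + 5 + 12 + 4 = 80.
80 ÷ 48 = 1 complete bar with 32 left over.

1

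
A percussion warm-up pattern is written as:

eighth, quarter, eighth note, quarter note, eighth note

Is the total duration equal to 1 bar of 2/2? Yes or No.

No

One bar of 2/2 = 8 eighth notes.
Express everything in eighth notes: eighth = 1; quarter = 2; eighth note = 1; quarter note = 2; eighth note = 1.
Altogether 1 + 2 + 1 + 2 + 1 = 7.
7 falls short of 8, so the answer is No.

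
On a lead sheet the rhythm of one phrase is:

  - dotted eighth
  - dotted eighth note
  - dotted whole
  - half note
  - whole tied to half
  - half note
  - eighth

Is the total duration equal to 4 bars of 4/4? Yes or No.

One bar of 4/4 = 16 sixteenth notes, so 4 bars = 64.
Each duration in sixteenth notes: dotted eighth = 3; dotted eighth note = 3; dotted whole = 24; half note = 8; whole tied to half (whole + half) = 24; half note = 8; eighth = 2.
Sum: 3 + 3 + 24 + 8 + 24 + 8 + 2 = 72.
72 exceeds 64, so the answer is No.

No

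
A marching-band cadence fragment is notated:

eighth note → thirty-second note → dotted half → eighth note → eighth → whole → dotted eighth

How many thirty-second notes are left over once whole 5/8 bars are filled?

15

One bar of 5/8 = 20 thirty-second notes.
Convert each value to thirty-second notes: eighth note = 4; thirty-second note = 1; dotted half = 24; eighth note = 4; eighth = 4; whole = 32; dotted eighth = 6.
Altogether 4 + 1 + 24 + 4 + 4 + 32 + 6 = 75.
75 ÷ 20 = 3 complete bars with 15 thirty-second notes remaining.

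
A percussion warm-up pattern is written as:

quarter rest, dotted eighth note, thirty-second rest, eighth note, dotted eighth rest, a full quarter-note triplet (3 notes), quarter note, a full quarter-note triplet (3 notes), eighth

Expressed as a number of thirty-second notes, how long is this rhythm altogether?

69

Each duration in thirty-second notes: quarter rest = 8; dotted eighth note = 6; thirty-second rest = 1; eighth note = 4; dotted eighth rest = 6; a full quarter-note triplet (3 notes) (three triplet quarters span one half) = 16; quarter note = 8; a full quarter-note triplet (3 notes) (three triplet quarters span one half) = 16; eighth = 4.
Altogether 8 + 6 + 1 + 4 + 6 + 16 + 8 + 16 + 4 = 69 thirty-second notes.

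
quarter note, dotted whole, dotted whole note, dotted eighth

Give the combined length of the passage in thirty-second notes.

Express everything in thirty-second notes: quarter note = 8; dotted whole = 48; dotted whole note = 48; dotted eighth = 6.
Sum: 8 + 48 + 48 + 6 = 110 thirty-second notes.

110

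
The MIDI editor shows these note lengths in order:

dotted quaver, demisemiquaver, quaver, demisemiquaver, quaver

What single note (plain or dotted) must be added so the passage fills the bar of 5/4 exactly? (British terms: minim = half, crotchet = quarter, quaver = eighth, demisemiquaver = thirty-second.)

dotted half note

The bar of 5/4 = 40 thirty-second notes.
In thirty-second notes: dotted quaver = 6; demisemiquaver = 1; quaver = 4; demisemiquaver = 1; quaver = 4.
Adding: 6 + 1 + 4 + 1 + 4 = 16.
Remaining: 40 − 16 = 24 thirty-second notes, which is a dotted half note.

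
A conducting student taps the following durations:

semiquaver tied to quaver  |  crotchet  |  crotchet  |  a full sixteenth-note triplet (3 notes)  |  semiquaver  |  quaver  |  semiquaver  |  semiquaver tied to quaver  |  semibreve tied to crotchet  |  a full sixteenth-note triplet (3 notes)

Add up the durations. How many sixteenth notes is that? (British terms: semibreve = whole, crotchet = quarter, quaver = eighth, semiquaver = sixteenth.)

Each duration in sixteenth notes: semiquaver tied to quaver (semiquaver + quaver) = 3; crotchet = 4; crotchet = 4; a full sixteenth-note triplet (3 notes) (three triplet sixteenths span one eighth) = 2; semiquaver = 1; quaver = 2; semiquaver = 1; semiquaver tied to quaver (semiquaver + quaver) = 3; semibreve tied to crotchet (semibreve + crotchet) = 20; a full sixteenth-note triplet (3 notes) (three triplet sixteenths span one eighth) = 2.
Sum: 3 + 4 + 4 + 2 + 1 + 2 + 1 + 3 + 20 + 2 = 42 sixteenth notes.

42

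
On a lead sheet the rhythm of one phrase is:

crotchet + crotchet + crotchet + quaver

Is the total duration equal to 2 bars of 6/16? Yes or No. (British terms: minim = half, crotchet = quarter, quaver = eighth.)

No

One bar of 6/16 = 3 eighth notes, so 2 bars = 6.
Working in eighth notes: crotchet = 2; crotchet = 2; crotchet = 2; quaver = 1.
Sum: 2 + 2 + 2 + 1 = 7.
7 exceeds 6, so the answer is No.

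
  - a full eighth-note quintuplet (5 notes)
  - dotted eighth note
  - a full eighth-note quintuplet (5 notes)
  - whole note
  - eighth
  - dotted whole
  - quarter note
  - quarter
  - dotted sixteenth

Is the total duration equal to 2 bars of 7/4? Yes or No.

No

One bar of 7/4 = 56 thirty-second notes, so 2 bars = 112.
Each duration in thirty-second notes: a full eighth-note quintuplet (5 notes) (five quintuplet eighths span one half) = 16; dotted eighth note = 6; a full eighth-note quintuplet (5 notes) (five quintuplet eighths span one half) = 16; whole note = 32; eighth = 4; dotted whole = 48; quarter note = 8; quarter = 8; dotted sixteenth = 3.
Adding: 16 + 6 + 16 + 32 + 4 + 48 + 8 + 8 + 3 = 141.
141 exceeds 112, so the answer is No.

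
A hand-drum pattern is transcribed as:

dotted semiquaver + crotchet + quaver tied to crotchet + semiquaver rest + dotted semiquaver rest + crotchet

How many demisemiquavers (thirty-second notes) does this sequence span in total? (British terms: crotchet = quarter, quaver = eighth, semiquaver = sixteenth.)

36

Express everything in thirty-second notes: dotted semiquaver = 3; crotchet = 8; quaver tied to crotchet (quaver + crotchet) = 12; semiquaver rest = 2; dotted semiquaver rest = 3; crotchet = 8.
Total: 3 + 8 + 12 + 2 + 3 + 8 = 36 thirty-second notes.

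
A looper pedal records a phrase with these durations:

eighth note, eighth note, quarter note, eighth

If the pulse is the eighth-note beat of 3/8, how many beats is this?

5

One eighth-note beat = 2 sixteenth notes.
Express everything in sixteenth notes: eighth note = 2; eighth note = 2; quarter note = 4; eighth = 2.
Sum: 2 + 2 + 4 + 2 = 10.
10 ÷ 2 = 5 beats.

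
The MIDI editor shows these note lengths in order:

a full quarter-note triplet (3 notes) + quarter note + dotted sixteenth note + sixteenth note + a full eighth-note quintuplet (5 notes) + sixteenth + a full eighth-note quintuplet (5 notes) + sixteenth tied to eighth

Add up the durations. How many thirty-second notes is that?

69

Working in thirty-second notes: a full quarter-note triplet (3 notes) (three triplet quarters span one half) = 16; quarter note = 8; dotted sixteenth note = 3; sixteenth note = 2; a full eighth-note quintuplet (5 notes) (five quintuplet eighths span one half) = 16; sixteenth = 2; a full eighth-note quintuplet (5 notes) (five quintuplet eighths span one half) = 16; sixteenth tied to eighth (sixteenth + eighth) = 6.
Altogether 16 + 8 + 3 + 2 + 16 + 2 + 16 + 6 = 69 thirty-second notes.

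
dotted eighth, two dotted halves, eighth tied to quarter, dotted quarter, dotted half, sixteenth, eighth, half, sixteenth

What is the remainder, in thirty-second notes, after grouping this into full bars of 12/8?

30

One bar of 12/8 = 24 sixteenth notes.
Working in sixteenth notes: dotted eighth = 3; dotted half = 12; dotted half = 12; eighth tied to quarter (eighth + quarter) = 6; dotted quarter = 6; dotted half = 12; sixteenth = 1; eighth = 2; half = 8; sixteenth = 1.
Total: 3 + 12 + 12 + 6 + 6 + 12 + 1 + 2 + 8 + 1 = 63.
63 ÷ 24 = 2 complete bars with 15 sixteenth notes remaining = 30 thirty-second notes.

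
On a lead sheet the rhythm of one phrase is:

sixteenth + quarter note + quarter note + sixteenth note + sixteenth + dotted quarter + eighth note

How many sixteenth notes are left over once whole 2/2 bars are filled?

3

One bar of 2/2 = 16 sixteenth notes.
Each duration in sixteenth notes: sixteenth = 1; quarter note = 4; quarter note = 4; sixteenth note = 1; sixteenth = 1; dotted quarter = 6; eighth note = 2.
Total: 1 + 4 + 4 + 1 + 1 + 6 + 2 = 19.
19 ÷ 16 = 1 complete bar with 3 sixteenth notes remaining.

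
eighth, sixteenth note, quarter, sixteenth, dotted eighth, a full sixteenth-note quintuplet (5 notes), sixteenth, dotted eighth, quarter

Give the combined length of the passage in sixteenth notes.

23

Convert each value to sixteenth notes: eighth = 2; sixteenth note = 1; quarter = 4; sixteenth = 1; dotted eighth = 3; a full sixteenth-note quintuplet (5 notes) (five quintuplet sixteenths span one quarter) = 4; sixteenth = 1; dotted eighth = 3; quarter = 4.
Altogether 2 + 1 + 4 + 1 + 3 + 4 + 1 + 3 + 4 = 23 sixteenth notes.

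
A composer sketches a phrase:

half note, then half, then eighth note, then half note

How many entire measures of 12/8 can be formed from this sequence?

One bar of 12/8 = 12 eighth notes.
In eighth notes: half note = 4; half = 4; eighth note = 1; half note = 4.
Altogether 4 + 4 + 1 + 4 = 13.
13 ÷ 12 = 1 complete bar with 1 left over.

1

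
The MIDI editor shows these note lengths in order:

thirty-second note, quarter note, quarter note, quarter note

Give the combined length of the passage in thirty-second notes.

Convert each value to thirty-second notes: thirty-second note = 1; quarter note = 8; quarter note = 8; quarter note = 8.
Total: 1 + 8 + 8 + 8 = 25 thirty-second notes.

25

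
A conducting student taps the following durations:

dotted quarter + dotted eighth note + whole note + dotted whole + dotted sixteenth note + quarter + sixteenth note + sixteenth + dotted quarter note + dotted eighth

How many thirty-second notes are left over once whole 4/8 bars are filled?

3

One bar of 4/8 = 16 thirty-second notes.
Each duration in thirty-second notes: dotted quarter = 12; dotted eighth note = 6; whole note = 32; dotted whole = 48; dotted sixteenth note = 3; quarter = 8; sixteenth note = 2; sixteenth = 2; dotted quarter note = 12; dotted eighth = 6.
Adding: 12 + 6 + 32 + 48 + 3 + 8 + 2 + 2 + 12 + 6 = 131.
131 ÷ 16 = 8 complete bars with 3 thirty-second notes remaining.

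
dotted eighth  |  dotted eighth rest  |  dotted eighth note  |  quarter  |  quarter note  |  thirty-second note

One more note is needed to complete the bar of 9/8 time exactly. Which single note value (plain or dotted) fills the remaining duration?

The bar of 9/8 = 36 thirty-second notes.
Each duration in thirty-second notes: dotted eighth = 6; dotted eighth rest = 6; dotted eighth note = 6; quarter = 8; quarter note = 8; thirty-second note = 1.
Total: 6 + 6 + 6 + 8 + 8 + 1 = 35.
Remaining: 36 − 35 = 1 thirty-second note, which is a thirty-second note.

thirty-second note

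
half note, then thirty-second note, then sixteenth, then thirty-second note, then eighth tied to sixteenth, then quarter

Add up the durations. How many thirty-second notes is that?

34

Each duration in thirty-second notes: half note = 16; thirty-second note = 1; sixteenth = 2; thirty-second note = 1; eighth tied to sixteenth (eighth + sixteenth) = 6; quarter = 8.
Sum: 16 + 1 + 2 + 1 + 6 + 8 = 34 thirty-second notes.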